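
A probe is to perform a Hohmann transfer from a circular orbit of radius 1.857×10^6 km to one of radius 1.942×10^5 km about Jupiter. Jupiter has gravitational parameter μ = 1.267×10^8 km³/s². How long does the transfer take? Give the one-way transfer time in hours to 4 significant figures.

Semi-major axis of the transfer orbit: a_t = (1.857×10^6 + 1.942×10^5)/2 = 1.0256×10^6 km.
By Kepler's third law the transfer-orbit period is T = 2π√(a_t³/μ), so t = T/2 = 2.89887×10^5 s.
Converting: 2.89887×10^5 s ÷ 3600 s/hour = 80.52 hours.

t = 80.52 hours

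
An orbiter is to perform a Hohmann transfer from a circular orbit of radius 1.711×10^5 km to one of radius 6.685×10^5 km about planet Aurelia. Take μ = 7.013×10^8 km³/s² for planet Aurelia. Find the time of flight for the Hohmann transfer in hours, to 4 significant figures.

t = 8.963 hours

Transfer-ellipse semi-major axis a_t = (r₁ + r₂)/2 = (1.711×10^5 + 6.685×10^5)/2 = 4.198×10^5 km.
Transfer time t = π√(a_t³/μ) = π√((4.198×10^5)³ / 7.013×10^8) = 32267 s.
Converting: 32267 s ÷ 3600 s/hour = 8.963 hours.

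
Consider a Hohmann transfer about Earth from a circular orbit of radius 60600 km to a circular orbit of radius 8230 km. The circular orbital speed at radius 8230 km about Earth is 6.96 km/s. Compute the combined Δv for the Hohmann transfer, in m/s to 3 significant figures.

Δv = 3590 m/s

From the circular-orbit relation v² = μ/r at r = 8230 km: μ = v²r = (6.96)² × 8230 = 3.98674×10^5 km³/s².
The Hohmann ellipse has a_t = (r₁ + r₂)/2 = 34415 km.
Circular speed at r₁: v₁ = √(μ/r₁) = √(3.98674×10^5/60600) = 2.5649 km/s.
Transfer-orbit speed at r₁ (v² = μ(2/r − 1/a)): v_a = √[μ(2/r₁ − 1/a_t)] = 1.2543 km/s.
First burn Δv₁ = |v_a − v₁| = 1.3106 km/s.
At r₂, v₂ = √(μ/r₂) = 6.9600 km/s.
Transfer-orbit speed at r₂: v_p = √[μ(2/r₂ − 1/a_t)] = 9.2357 km/s.
Second burn Δv₂ = |v₂ − v_p| = 2.2757 km/s.
Total Δv = Δv₁ + Δv₂ = 3.586 km/s.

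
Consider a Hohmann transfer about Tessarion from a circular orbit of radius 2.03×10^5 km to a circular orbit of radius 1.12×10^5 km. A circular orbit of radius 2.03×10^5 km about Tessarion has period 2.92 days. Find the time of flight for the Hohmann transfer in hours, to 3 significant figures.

t = 23.9 hours

From Kepler's third law T² = 4π²r³/μ at r = 2.03×10^5 km, T = 2.92 days = 2.92 × 86400 s = 2.52288×10^5 s: μ = 4π²r³/T² = 5.18865×10^6 km³/s².
Semi-major axis of the transfer orbit: a_t = (2.030×10^5 + 1.120×10^5)/2 = 1.575×10^5 km.
Transfer time t = π√(a_t³/μ) = π√((1.575×10^5)³ / 5.18865×10^6) = 86210 s.
Converting: 86210 s ÷ 3600 s/hour = 23.9 hours.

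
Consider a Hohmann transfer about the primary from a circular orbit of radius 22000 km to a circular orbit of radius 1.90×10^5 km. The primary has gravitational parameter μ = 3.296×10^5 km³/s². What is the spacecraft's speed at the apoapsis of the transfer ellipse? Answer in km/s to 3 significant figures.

Semi-major axis of the transfer orbit: a_t = (22000 + 1.900×10^5)/2 = 1.060×10^5 km.
At apoapsis, r = 1.900×10^5 km.
From the vis-viva equation, v = √[μ(2/r − 1/a_t)] = 0.6000 km/s.

v = 0.600 km/s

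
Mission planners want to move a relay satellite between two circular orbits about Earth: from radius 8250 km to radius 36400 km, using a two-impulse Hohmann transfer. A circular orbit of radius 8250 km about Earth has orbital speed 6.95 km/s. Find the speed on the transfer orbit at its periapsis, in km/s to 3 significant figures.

v = 8.87 km/s

From the circular-orbit relation v² = μ/r at r = 8250 km: μ = v²r = (6.95)² × 8250 = 3.98496×10^5 km³/s².
Transfer-ellipse semi-major axis a_t = (r₁ + r₂)/2 = (8250 + 36400)/2 = 22325 km.
At periapsis, r = 8250 km.
Applying v² = μ(2/r − 1/a_t): v = 8.874 km/s.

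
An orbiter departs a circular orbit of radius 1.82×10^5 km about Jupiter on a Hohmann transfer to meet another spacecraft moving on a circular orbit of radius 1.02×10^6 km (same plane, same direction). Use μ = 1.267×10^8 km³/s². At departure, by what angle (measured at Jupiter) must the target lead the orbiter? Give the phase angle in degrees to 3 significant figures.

Semi-major axis of the transfer orbit: a_t = (1.820×10^5 + 1.020×10^6)/2 = 6.010×10^5 km.
The half-period of the transfer ellipse is t = π√(a_t³/μ) = 1.300×10^5 s.
Target angular speed ω₂ = √(μ/r₂³) = 1.093×10^-5 rad/s.
Angle swept by the target during transfer: ω₂·t = 1.4209 rad = 81.41°.
Arrival is 180° from departure on the ellipse, so φ = 180° − 81.41° = 98.6°.

φ = 98.6°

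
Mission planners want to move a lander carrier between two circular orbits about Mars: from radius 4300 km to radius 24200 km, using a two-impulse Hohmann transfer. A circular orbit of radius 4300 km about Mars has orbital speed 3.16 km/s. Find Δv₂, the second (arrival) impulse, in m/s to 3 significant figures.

Δv₂ = 600 m/s

From the circular-orbit relation v² = μ/r at r = 4300 km: μ = v²r = (3.16)² × 4300 = 42938.1 km³/s².
The Hohmann ellipse has a_t = (r₁ + r₂)/2 = 14250 km.
On the circular orbit at r = 24200 km, v_c = √(μ/r) = 1.332 km/s.
Vis-viva on the transfer ellipse at r = 24200 km gives v_t = √[μ(2/r − 1/a_t)] = 0.7317 km/s.
Δv₂ = |v_t − v_c| = |0.7317 − 1.332| = 0.6003 km/s.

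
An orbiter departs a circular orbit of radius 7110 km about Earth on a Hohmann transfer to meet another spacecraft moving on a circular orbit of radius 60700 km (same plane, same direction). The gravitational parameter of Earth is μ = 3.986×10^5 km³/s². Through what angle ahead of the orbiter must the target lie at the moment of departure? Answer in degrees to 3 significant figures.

φ = 105°

The Hohmann ellipse has a_t = (r₁ + r₂)/2 = 33905 km.
The half-period of the transfer ellipse is t = π√(a_t³/μ) = 31065 s.
Target angular speed ω₂ = √(μ/r₂³) = 4.2217×10^-5 rad/s.
Angle swept by the target during transfer: ω₂·t = 1.3115 rad = 75.14°.
The orbiter traverses 180° on the transfer ellipse, so the target must lead by 180° − 75.14° = 105°.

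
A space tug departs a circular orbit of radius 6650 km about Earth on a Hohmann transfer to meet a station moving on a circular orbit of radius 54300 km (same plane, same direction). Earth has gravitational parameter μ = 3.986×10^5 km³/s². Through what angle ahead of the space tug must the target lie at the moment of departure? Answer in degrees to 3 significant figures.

Transfer-ellipse semi-major axis a_t = (r₁ + r₂)/2 = (6650 + 54300)/2 = 30475 km.
Transfer time t = π√(a_t³/μ) = 26470 s.
Target angular speed ω₂ = √(μ/r₂³) = 4.990×10^-5 rad/s.
Angle swept by the target during transfer: ω₂·t = 1.3209 rad = 75.68°.
The space tug traverses 180° on the transfer ellipse, so the target must lead by 180° − 75.68° = 104°.

φ = 104°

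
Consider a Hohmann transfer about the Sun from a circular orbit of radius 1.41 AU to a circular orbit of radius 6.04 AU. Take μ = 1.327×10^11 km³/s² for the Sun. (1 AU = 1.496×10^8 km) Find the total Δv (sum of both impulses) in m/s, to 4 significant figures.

In km: r₁ = 1.41 × 1.496×10^8 = 2.10936×10^8 km; r₂ = 6.04 × 1.496×10^8 = 9.03584×10^8 km.
Transfer-ellipse semi-major axis a_t = (r₁ + r₂)/2 = (2.10936×10^8 + 9.03584×10^8)/2 = 5.5726×10^8 km.
Circular speed at r₁: v₁ = √(μ/r₁) = √(1.327×10^11/2.10936×10^8) = 25.082 km/s.
Transfer-orbit speed at r₁ (vis-viva): v_p = √[μ(2/r₁ − 1/a_t)] = 31.939 km/s.
First burn Δv₁ = |v_p − v₁| = 6.857 km/s.
Circular speed at r₂: v₂ = √(μ/r₂) = 12.119 km/s.
Transfer-orbit speed at r₂: v_a = √[μ(2/r₂ − 1/a_t)] = 7.4559 km/s.
Second burn Δv₂ = |v₂ − v_a| = 4.663 km/s.
Δv = Δv₁ + Δv₂ = 6.857 + 4.663 = 11.52 km/s.

Δv = 11520 m/s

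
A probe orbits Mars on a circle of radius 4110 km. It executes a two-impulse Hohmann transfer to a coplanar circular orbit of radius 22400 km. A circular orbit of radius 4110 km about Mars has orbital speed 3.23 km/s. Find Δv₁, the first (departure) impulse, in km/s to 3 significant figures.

Δv₁ = 0.969 km/s

From the circular-orbit relation v² = μ/r at r = 4110 km: μ = v²r = (3.23)² × 4110 = 42879.2 km³/s².
Transfer-ellipse semi-major axis a_t = (r₁ + r₂)/2 = (4110 + 22400)/2 = 13255 km.
On the circular orbit at r = 4110 km, v_c = √(μ/r) = 3.2300 km/s.
Vis-viva on the transfer ellipse at r = 4110 km gives v_t = √[μ(2/r − 1/a_t)] = 4.1989 km/s.
Δv₁ = |v_t − v_c| = |4.1989 − 3.2300| = 0.9689 km/s.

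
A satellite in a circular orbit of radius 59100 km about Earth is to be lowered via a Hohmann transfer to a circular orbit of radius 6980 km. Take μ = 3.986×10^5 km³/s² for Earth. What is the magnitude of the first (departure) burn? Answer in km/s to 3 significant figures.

Δv₁ = 1.40 km/s

The Hohmann ellipse has a_t = (r₁ + r₂)/2 = 33040 km.
On the circular orbit at r = 59100 km, v_c = √(μ/r) = 2.597 km/s.
Transfer-orbit speed at the same r (vis-viva, a = a_t): v_t = √[μ(2/r − 1/a_t)] = 1.194 km/s.
Δv₁ = |v_t − v_c| = |1.194 − 2.597| = 1.403 km/s.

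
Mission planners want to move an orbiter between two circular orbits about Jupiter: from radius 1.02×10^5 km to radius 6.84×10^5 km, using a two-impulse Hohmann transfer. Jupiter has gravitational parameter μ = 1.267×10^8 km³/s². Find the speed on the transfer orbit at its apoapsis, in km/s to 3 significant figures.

Transfer-ellipse semi-major axis a_t = (r₁ + r₂)/2 = (1.020×10^5 + 6.840×10^5)/2 = 3.930×10^5 km.
The apoapsis of the transfer ellipse is at r = 6.840×10^5 km.
From the vis-viva equation, v = √[μ(2/r − 1/a_t)] = 6.934 km/s.

v = 6.93 km/s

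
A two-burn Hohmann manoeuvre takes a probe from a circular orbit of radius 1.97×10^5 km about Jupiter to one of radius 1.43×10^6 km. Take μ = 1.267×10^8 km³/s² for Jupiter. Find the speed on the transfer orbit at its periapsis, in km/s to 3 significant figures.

v = 33.6 km/s

The Hohmann ellipse has a_t = (r₁ + r₂)/2 = 8.135×10^5 km.
At periapsis, r = 1.970×10^5 km.
Applying v² = μ(2/r − 1/a_t): v = 33.62 km/s.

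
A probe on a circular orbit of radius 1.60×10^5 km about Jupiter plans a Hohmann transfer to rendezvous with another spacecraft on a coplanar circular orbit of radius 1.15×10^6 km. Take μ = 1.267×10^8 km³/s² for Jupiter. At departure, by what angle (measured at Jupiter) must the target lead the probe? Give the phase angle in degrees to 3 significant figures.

Transfer-ellipse semi-major axis a_t = (r₁ + r₂)/2 = (1.600×10^5 + 1.150×10^6)/2 = 6.550×10^5 km.
The half-period of the transfer ellipse is t = π√(a_t³/μ) = 1.4795×10^5 s.
The target's mean motion on its circular orbit is ω₂ = √(μ/r₂³) = 9.1273×10^-6 rad/s.
Angle swept by the target during transfer: ω₂·t = 1.3504 rad = 77.37°.
The probe traverses 180° on the transfer ellipse, so the target must lead by 180° − 77.37° = 103°.

φ = 103°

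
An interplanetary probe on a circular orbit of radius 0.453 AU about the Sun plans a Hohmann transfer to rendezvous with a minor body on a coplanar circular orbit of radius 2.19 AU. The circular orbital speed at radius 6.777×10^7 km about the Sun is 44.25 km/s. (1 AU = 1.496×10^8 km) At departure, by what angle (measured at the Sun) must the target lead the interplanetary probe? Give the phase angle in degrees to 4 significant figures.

From the circular-orbit relation v² = μ/r at r = 6.777×10^7 km: μ = v²r = (44.25)² × 6.777×10^7 = 1.32698×10^11 km³/s².
In km: r₁ = 0.453 × 1.496×10^8 = 6.77688×10^7 km; r₂ = 2.19 × 1.496×10^8 = 3.27624×10^8 km.
Transfer-ellipse semi-major axis a_t = (r₁ + r₂)/2 = (6.77688×10^7 + 3.27624×10^8)/2 = 1.976964×10^8 km.
The half-period of the transfer ellipse is t = π√(a_t³/μ) = 2.3973×10^7 s.
Target angular speed ω₂ = √(μ/r₂³) = 6.1428×10^-8 rad/s.
Angle swept by the target during transfer: ω₂·t = 1.4726 rad = 84.37°.
The interplanetary probe traverses 180° on the transfer ellipse, so the target must lead by 180° − 84.37° = 95.63°.

φ = 95.63°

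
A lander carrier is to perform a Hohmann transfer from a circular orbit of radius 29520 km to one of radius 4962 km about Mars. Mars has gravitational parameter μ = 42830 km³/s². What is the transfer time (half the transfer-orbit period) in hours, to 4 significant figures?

Semi-major axis of the transfer orbit: a_t = (29520 + 4962)/2 = 17241 km.
Transfer time t = π√(a_t³/μ) = π√((17241)³ / 42830) = 34365 s.
Converting: 34365 s ÷ 3600 s/hour = 9.546 hours.

t = 9.546 hours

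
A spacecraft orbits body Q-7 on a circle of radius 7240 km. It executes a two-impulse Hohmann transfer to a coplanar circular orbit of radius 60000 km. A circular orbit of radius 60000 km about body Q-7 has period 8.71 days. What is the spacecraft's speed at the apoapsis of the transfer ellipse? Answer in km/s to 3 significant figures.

From Kepler's third law T² = 4π²r³/μ at r = 60000 km, T = 8.71 days = 8.71 × 86400 s = 7.52544×10^5 s: μ = 4π²r³/T² = 15057.4 km³/s².
Transfer-ellipse semi-major axis a_t = (r₁ + r₂)/2 = (7240 + 60000)/2 = 33620 km.
At apoapsis, r = 60000 km.
Applying v² = μ(2/r − 1/a_t): v = 0.2325 km/s.

v = 0.232 km/s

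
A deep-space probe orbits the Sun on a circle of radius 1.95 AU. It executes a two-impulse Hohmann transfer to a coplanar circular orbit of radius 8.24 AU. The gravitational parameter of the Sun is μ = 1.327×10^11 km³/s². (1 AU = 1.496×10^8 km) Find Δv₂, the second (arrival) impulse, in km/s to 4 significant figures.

Δv₂ = 3.957 km/s

In km: r₁ = 1.95 × 1.496×10^8 = 2.9172×10^8 km; r₂ = 8.24 × 1.496×10^8 = 1.232704×10^9 km.
The Hohmann ellipse has a_t = (r₁ + r₂)/2 = 7.62212×10^8 km.
Circular speed at r = 1.232704×10^9 km: v_c = √(μ/r) = 10.3754 km/s.
Vis-viva on the transfer ellipse at r = 1.232704×10^9 km gives v_t = √[μ(2/r − 1/a_t)] = 6.41876 km/s.
Δv₂ = |v_t − v_c| = |6.41876 − 10.3754| = 3.957 km/s.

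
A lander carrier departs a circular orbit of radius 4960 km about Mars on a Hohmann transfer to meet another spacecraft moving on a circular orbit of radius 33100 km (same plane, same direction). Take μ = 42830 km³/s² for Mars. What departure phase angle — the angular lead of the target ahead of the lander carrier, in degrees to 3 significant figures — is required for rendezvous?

The Hohmann ellipse has a_t = (r₁ + r₂)/2 = 19030 km.
The half-period of the transfer ellipse is t = π√(a_t³/μ) = 39851 s.
The target's mean motion on its circular orbit is ω₂ = √(μ/r₂³) = 3.4366×10^-5 rad/s.
Angle swept by the target during transfer: ω₂·t = 1.3695 rad = 78.47°.
Arrival is 180° from departure on the ellipse, so φ = 180° − 78.47° = 102°.

φ = 102°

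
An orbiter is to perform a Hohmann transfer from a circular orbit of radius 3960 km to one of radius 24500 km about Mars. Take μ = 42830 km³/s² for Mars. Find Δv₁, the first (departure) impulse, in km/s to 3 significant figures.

Transfer-ellipse semi-major axis a_t = (r₁ + r₂)/2 = (3960 + 24500)/2 = 14230 km.
Circular speed at r = 3960 km: v_c = √(μ/r) = 3.2887 km/s.
Transfer-orbit speed at the same r (vis-viva, a = a_t): v_t = √[μ(2/r − 1/a_t)] = 4.3153 km/s.
Δv₁ = |v_t − v_c| = |4.3153 − 3.2887| = 1.027 km/s.

Δv₁ = 1.03 km/s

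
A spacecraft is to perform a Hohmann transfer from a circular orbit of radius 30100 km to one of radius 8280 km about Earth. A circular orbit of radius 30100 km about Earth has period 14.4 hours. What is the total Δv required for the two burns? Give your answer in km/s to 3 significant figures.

From Kepler's third law T² = 4π²r³/μ at r = 30100 km, T = 14.4 hours = 14.4 × 3600 s = 51840 s: μ = 4π²r³/T² = 4.00617×10^5 km³/s².
The Hohmann ellipse has a_t = (r₁ + r₂)/2 = 19190 km.
Circular speed at r₁: v₁ = √(μ/r₁) = √(4.00617×10^5/30100) = 3.648 km/s.
Transfer-orbit speed at r₁ (v² = μ(2/r − 1/a)): v_a = √[μ(2/r₁ − 1/a_t)] = 2.396 km/s.
First burn Δv₁ = |v_a − v₁| = 1.252 km/s.
Circular speed at r₂: v₂ = √(μ/r₂) = 6.956 km/s.
Transfer-orbit speed at r₂: v_p = √[μ(2/r₂ − 1/a_t)] = 8.712 km/s.
Second burn Δv₂ = |v₂ − v_p| = 1.756 km/s.
Total Δv = Δv₁ + Δv₂ = 3.008 km/s.

Δv = 3.01 km/s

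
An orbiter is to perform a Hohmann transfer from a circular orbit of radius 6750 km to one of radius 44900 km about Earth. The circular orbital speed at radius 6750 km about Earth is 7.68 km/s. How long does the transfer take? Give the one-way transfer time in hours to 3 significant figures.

From the circular-orbit relation v² = μ/r at r = 6750 km: μ = v²r = (7.68)² × 6750 = 3.98131×10^5 km³/s².
The Hohmann ellipse has a_t = (r₁ + r₂)/2 = 25825 km.
Half the transfer-orbit period gives t = π√(a_t³/μ) = 20660 s.
Converting: 20660 s ÷ 3600 s/hour = 5.74 hours.

t = 5.74 hours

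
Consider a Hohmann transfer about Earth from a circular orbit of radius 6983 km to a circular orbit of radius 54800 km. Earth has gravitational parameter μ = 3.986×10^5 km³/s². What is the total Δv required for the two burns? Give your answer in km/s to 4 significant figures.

Δv = 3.922 km/s

The Hohmann ellipse has a_t = (r₁ + r₂)/2 = 30891.5 km.
At r₁ the circular-orbit speed is v₁ = √(μ/r₁) = 7.55523 km/s.
Transfer-orbit speed at r₁ (vis-viva): v_p = √[μ(2/r₁ − 1/a_t)] = 10.0628 km/s.
First burn Δv₁ = |v_p − v₁| = 2.5076 km/s.
Circular speed at r₂: v₂ = √(μ/r₂) = 2.6970 km/s.
Transfer-orbit speed at r₂: v_a = √[μ(2/r₂ − 1/a_t)] = 1.2823 km/s.
Second burn Δv₂ = |v₂ − v_a| = 1.4147 km/s.
Total Δv = Δv₁ + Δv₂ = 3.922 km/s.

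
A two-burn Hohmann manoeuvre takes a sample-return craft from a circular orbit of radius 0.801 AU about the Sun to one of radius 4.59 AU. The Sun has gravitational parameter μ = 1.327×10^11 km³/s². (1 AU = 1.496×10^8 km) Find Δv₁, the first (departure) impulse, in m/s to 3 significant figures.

In km: r₁ = 0.801 × 1.496×10^8 = 1.198296×10^8 km; r₂ = 4.59 × 1.496×10^8 = 6.86664×10^8 km.
Transfer-ellipse semi-major axis a_t = (r₁ + r₂)/2 = (1.198296×10^8 + 6.86664×10^8)/2 = 4.032468×10^8 km.
Circular speed at r = 1.198296×10^8 km: v_c = √(μ/r) = 33.28 km/s.
Vis-viva on the transfer ellipse at r = 1.198296×10^8 km gives v_t = √[μ(2/r − 1/a_t)] = 43.43 km/s.
Δv₁ = |v_t − v_c| = |43.43 − 33.28| = 10.15 km/s.

Δv₁ = 10100 m/s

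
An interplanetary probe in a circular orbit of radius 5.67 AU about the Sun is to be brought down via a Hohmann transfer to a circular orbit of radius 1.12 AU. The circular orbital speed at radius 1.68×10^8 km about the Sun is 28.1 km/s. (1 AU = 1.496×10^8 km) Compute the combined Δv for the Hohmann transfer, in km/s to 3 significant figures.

From the circular-orbit relation v² = μ/r at r = 1.68×10^8 km: μ = v²r = (28.1)² × 1.68×10^8 = 1.32654×10^11 km³/s².
In km: r₁ = 5.67 × 1.496×10^8 = 8.48232×10^8 km; r₂ = 1.12 × 1.496×10^8 = 1.67552×10^8 km.
The Hohmann ellipse has a_t = (r₁ + r₂)/2 = 5.07892×10^8 km.
At r₁ the circular-orbit speed is v₁ = √(μ/r₁) = 12.506 km/s.
Transfer-orbit speed at r₁ (v² = μ(2/r − 1/a)): v_a = √[μ(2/r₁ − 1/a_t)] = 7.1828 km/s.
First burn Δv₁ = |v_a − v₁| = 5.323 km/s.
Circular speed at r₂: v₂ = √(μ/r₂) = 28.138 km/s.
Transfer-orbit speed at r₂: v_p = √[μ(2/r₂ − 1/a_t)] = 36.363 km/s.
Second burn Δv₂ = |v₂ − v_p| = 8.225 km/s.
Δv = Δv₁ + Δv₂ = 5.323 + 8.225 = 13.55 km/s.

Δv = 13.5 km/s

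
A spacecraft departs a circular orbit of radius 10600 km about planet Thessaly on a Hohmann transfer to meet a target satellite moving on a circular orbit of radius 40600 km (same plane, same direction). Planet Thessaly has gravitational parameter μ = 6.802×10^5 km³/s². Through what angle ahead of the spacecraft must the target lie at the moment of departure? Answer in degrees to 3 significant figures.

φ = 89.9°

The Hohmann ellipse has a_t = (r₁ + r₂)/2 = 25600 km.
The half-period of the transfer ellipse is t = π√(a_t³/μ) = 15602.4 s.
Target angular speed ω₂ = √(μ/r₂³) = 1.00816×10^-4 rad/s.
Angle swept by the target during transfer: ω₂·t = 1.57297 rad = 90.12°.
The spacecraft traverses 180° on the transfer ellipse, so the target must lead by 180° − 90.12° = 89.9°.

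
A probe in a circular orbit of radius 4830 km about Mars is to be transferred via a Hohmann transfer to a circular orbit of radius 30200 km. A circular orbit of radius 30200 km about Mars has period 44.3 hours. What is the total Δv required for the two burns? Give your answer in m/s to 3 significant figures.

Δv = 1500 m/s

From Kepler's third law T² = 4π²r³/μ at r = 30200 km, T = 44.3 hours = 44.3 × 3600 s = 1.5948×10^5 s: μ = 4π²r³/T² = 42753.1 km³/s².
The Hohmann ellipse has a_t = (r₁ + r₂)/2 = 17515 km.
At r₁ the circular-orbit speed is v₁ = √(μ/r₁) = 2.97516 km/s.
Transfer-orbit speed at r₁ (vis-viva equation): v_p = √[μ(2/r₁ − 1/a_t)] = 3.90669 km/s.
First burn Δv₁ = |v_p − v₁| = 0.93153 km/s.
At r₂, v₂ = √(μ/r₂) = 1.18982 km/s.
Transfer-orbit speed at r₂: v_a = √[μ(2/r₂ − 1/a_t)] = 0.624812 km/s.
Second burn Δv₂ = |v₂ − v_a| = 0.56501 km/s.
Total Δv = Δv₁ + Δv₂ = 1.497 km/s.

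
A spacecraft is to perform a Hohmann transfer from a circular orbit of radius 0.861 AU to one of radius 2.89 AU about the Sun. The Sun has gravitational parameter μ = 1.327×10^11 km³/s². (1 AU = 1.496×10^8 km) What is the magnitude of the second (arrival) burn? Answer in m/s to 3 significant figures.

Δv₂ = 5650 m/s

In km: r₁ = 0.861 × 1.496×10^8 = 1.288056×10^8 km; r₂ = 2.89 × 1.496×10^8 = 4.32344×10^8 km.
Semi-major axis of the transfer orbit: a_t = (1.288056×10^8 + 4.32344×10^8)/2 = 2.805748×10^8 km.
Circular speed at r = 4.32344×10^8 km: v_c = √(μ/r) = 17.519 km/s.
Vis-viva on the transfer ellipse at r = 4.32344×10^8 km gives v_t = √[μ(2/r − 1/a_t)] = 11.870 km/s.
Δv₂ = |v_t − v_c| = |11.870 − 17.519| = 5.649 km/s.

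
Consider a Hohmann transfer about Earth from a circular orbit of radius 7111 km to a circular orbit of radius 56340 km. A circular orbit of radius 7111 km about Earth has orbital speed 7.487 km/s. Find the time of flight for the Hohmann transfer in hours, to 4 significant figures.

t = 7.811 hours

From the circular-orbit relation v² = μ/r at r = 7111 km: μ = v²r = (7.487)² × 7111 = 3.98608×10^5 km³/s².
Transfer-ellipse semi-major axis a_t = (r₁ + r₂)/2 = (7111 + 56340)/2 = 31725.5 km.
Half the transfer-orbit period gives t = π√(a_t³/μ) = 28120 s.
Converting: 28120 s ÷ 3600 s/hour = 7.811 hours.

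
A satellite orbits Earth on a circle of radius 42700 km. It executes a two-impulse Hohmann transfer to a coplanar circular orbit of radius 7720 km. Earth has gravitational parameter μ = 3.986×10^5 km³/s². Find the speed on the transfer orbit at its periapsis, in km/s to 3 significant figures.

v = 9.35 km/s

Transfer-ellipse semi-major axis a_t = (r₁ + r₂)/2 = (42700 + 7720)/2 = 25210 km.
At periapsis, r = 7720 km.
From the vis-viva equation, v = √[μ(2/r − 1/a_t)] = 9.352 km/s.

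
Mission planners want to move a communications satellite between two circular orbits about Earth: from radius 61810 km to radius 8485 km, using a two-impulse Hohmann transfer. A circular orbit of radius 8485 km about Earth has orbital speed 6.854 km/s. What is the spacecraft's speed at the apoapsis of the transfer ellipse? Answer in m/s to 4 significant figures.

From the circular-orbit relation v² = μ/r at r = 8485 km: μ = v²r = (6.854)² × 8485 = 3.98603×10^5 km³/s².
The Hohmann ellipse has a_t = (r₁ + r₂)/2 = 35147.5 km.
The apoapsis of the transfer ellipse is at r = 61810 km.
Applying v² = μ(2/r − 1/a_t): v = 1.248 km/s.

v = 1248 m/s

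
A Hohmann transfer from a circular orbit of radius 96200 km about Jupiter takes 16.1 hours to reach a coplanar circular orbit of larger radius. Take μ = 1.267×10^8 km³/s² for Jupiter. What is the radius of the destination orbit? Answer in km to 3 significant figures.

r₂ = 6.05×10^5 km

Transfer time t = 16.1 hours = 57960 s, and t = π√(a_t³/μ).
So a_t = (μ t²/π²)^(1/3) = (1.267×10^8 × (57960)² / π²)^(1/3) = 3.5068×10^5 km.
Since a_t = (r₁ + r₂)/2, r₂ = 2a_t − r₁ = 2×3.5068×10^5 − 96200 = 6.0516×10^5 km.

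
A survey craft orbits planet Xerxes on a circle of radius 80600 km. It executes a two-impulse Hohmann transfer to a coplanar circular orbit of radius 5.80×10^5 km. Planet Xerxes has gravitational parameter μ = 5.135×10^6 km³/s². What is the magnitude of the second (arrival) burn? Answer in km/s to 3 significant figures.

Transfer-ellipse semi-major axis a_t = (r₁ + r₂)/2 = (80600 + 5.800×10^5)/2 = 3.303×10^5 km.
On the circular orbit at r = 5.800×10^5 km, v_c = √(μ/r) = 2.9755 km/s.
Transfer-orbit speed at the same r (vis-viva, a = a_t): v_t = √[μ(2/r − 1/a_t)] = 1.4698 km/s.
Δv₂ = |v_t − v_c| = |1.4698 − 2.9755| = 1.506 km/s.

Δv₂ = 1.51 km/s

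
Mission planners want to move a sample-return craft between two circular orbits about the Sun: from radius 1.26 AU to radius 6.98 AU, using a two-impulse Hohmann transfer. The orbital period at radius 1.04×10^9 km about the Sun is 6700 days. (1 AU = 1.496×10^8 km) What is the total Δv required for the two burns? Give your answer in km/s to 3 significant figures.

From Kepler's third law T² = 4π²r³/μ at r = 1.04×10^9 km, T = 6700 days = 6700 × 86400 s = 5.7888×10^8 s: μ = 4π²r³/T² = 1.32520×10^11 km³/s².
In km: r₁ = 1.26 × 1.496×10^8 = 1.88496×10^8 km; r₂ = 6.98 × 1.496×10^8 = 1.044208×10^9 km.
The Hohmann ellipse has a_t = (r₁ + r₂)/2 = 6.16352×10^8 km.
At r₁ the circular-orbit speed is v₁ = √(μ/r₁) = 26.515 km/s.
Transfer-orbit speed at r₁ (v² = μ(2/r − 1/a)): v_p = √[μ(2/r₁ − 1/a_t)] = 34.512 km/s.
First burn Δv₁ = |v_p − v₁| = 7.997 km/s.
Circular speed at r₂: v₂ = √(μ/r₂) = 11.265 km/s.
Transfer-orbit speed at r₂: v_a = √[μ(2/r₂ − 1/a_t)] = 6.2299 km/s.
Second burn Δv₂ = |v₂ − v_a| = 5.035 km/s.
Total Δv = Δv₁ + Δv₂ = 13.03 km/s.

Δv = 13.0 km/s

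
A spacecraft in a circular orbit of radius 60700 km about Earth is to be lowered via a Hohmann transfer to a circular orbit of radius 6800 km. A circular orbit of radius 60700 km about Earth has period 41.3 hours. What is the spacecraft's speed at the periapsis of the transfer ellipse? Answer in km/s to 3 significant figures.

v = 10.3 km/s

From Kepler's third law T² = 4π²r³/μ at r = 60700 km, T = 41.3 hours = 41.3 × 3600 s = 1.4868×10^5 s: μ = 4π²r³/T² = 3.99412×10^5 km³/s².
Semi-major axis of the transfer orbit: a_t = (60700 + 6800)/2 = 33750 km.
At periapsis, r = 6800 km.
Vis-viva: v = √[μ(2/r − 1/a_t)] = √[3.99412×10^5 × (2/6800 − 1/33750)] = 10.28 km/s.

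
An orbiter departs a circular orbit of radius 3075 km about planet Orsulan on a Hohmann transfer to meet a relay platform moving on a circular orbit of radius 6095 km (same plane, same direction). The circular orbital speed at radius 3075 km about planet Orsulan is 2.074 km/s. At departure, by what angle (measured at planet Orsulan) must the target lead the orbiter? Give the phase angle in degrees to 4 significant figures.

φ = 62.56°

From the circular-orbit relation v² = μ/r at r = 3075 km: μ = v²r = (2.074)² × 3075 = 13227.0 km³/s².
Transfer-ellipse semi-major axis a_t = (r₁ + r₂)/2 = (3075 + 6095)/2 = 4585 km.
The half-period of the transfer ellipse is t = π√(a_t³/μ) = 8480.62 s.
The target's mean motion on its circular orbit is ω₂ = √(μ/r₂³) = 2.41697×10^-4 rad/s.
Angle swept by the target during transfer: ω₂·t = 2.0497 rad = 117.44°.
Arrival is 180° from departure on the ellipse, so φ = 180° − 117.44° = 62.56°.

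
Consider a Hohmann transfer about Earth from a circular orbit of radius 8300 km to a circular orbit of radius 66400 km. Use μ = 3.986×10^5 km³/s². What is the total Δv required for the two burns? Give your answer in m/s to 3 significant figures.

The Hohmann ellipse has a_t = (r₁ + r₂)/2 = 37350 km.
Circular speed at r₁: v₁ = √(μ/r₁) = √(3.986×10^5/8300) = 6.930 km/s.
Transfer-orbit speed at r₁ (vis-viva equation): v_p = √[μ(2/r₁ − 1/a_t)] = 9.240 km/s.
First burn Δv₁ = |v_p − v₁| = 2.310 km/s.
At r₂, v₂ = √(μ/r₂) = 2.450 km/s.
Transfer-orbit speed at r₂: v_a = √[μ(2/r₂ − 1/a_t)] = 1.155 km/s.
Second burn Δv₂ = |v₂ − v_a| = 1.295 km/s.
Total Δv = Δv₁ + Δv₂ = 3.605 km/s.

Δv = 3610 m/s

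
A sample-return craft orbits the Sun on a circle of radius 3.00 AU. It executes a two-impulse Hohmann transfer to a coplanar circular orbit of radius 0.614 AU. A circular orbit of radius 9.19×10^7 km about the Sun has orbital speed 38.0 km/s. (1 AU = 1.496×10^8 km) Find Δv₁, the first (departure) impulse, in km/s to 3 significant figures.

Δv₁ = 7.17 km/s

From the circular-orbit relation v² = μ/r at r = 9.19×10^7 km: μ = v²r = (38.0)² × 9.19×10^7 = 1.32704×10^11 km³/s².
In km: r₁ = 3.00 × 1.496×10^8 = 4.488×10^8 km; r₂ = 0.614 × 1.496×10^8 = 9.18544×10^7 km.
Transfer-ellipse semi-major axis a_t = (r₁ + r₂)/2 = (4.488×10^8 + 9.18544×10^7)/2 = 2.703272×10^8 km.
Circular speed at r = 4.488×10^8 km: v_c = √(μ/r) = 17.196 km/s.
Vis-viva on the transfer ellipse at r = 4.488×10^8 km gives v_t = √[μ(2/r − 1/a_t)] = 10.024 km/s.
Δv₁ = |v_t − v_c| = |10.024 − 17.196| = 7.172 km/s.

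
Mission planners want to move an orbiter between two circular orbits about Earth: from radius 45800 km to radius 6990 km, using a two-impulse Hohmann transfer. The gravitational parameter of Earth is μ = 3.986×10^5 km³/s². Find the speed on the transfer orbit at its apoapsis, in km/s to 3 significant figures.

v = 1.52 km/s

Semi-major axis of the transfer orbit: a_t = (45800 + 6990)/2 = 26395 km.
At apoapsis, r = 45800 km.
Vis-viva: v = √[μ(2/r − 1/a_t)] = √[3.986×10^5 × (2/45800 − 1/26395)] = 1.518 km/s.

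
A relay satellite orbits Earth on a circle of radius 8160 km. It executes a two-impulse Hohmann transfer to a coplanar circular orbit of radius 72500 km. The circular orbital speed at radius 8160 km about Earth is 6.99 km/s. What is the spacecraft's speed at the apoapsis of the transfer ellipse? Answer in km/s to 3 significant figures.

v = 1.05 km/s

From the circular-orbit relation v² = μ/r at r = 8160 km: μ = v²r = (6.99)² × 8160 = 3.98698×10^5 km³/s².
The Hohmann ellipse has a_t = (r₁ + r₂)/2 = 40330 km.
The apoapsis of the transfer ellipse is at r = 72500 km.
Vis-viva: v = √[μ(2/r − 1/a_t)] = √[3.98698×10^5 × (2/72500 − 1/40330)] = 1.055 km/s.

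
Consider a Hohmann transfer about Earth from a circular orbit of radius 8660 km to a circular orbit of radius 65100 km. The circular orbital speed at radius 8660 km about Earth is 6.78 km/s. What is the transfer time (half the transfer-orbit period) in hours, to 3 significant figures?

From the circular-orbit relation v² = μ/r at r = 8660 km: μ = v²r = (6.78)² × 8660 = 3.98086×10^5 km³/s².
The Hohmann ellipse has a_t = (r₁ + r₂)/2 = 36880 km.
By Kepler's third law the transfer-orbit period is T = 2π√(a_t³/μ), so t = T/2 = 35270 s.
Converting: 35270 s ÷ 3600 s/hour = 9.80 hours.

t = 9.80 hours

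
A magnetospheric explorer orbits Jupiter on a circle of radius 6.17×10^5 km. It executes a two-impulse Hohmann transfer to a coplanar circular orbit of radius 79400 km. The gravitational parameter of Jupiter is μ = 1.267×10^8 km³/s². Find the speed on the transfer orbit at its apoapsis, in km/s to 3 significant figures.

Semi-major axis of the transfer orbit: a_t = (6.170×10^5 + 79400)/2 = 3.482×10^5 km.
The apoapsis of the transfer ellipse is at r = 6.170×10^5 km.
Vis-viva: v = √[μ(2/r − 1/a_t)] = √[1.267×10^8 × (2/6.170×10^5 − 1/3.482×10^5)] = 6.843 km/s.

v = 6.84 km/s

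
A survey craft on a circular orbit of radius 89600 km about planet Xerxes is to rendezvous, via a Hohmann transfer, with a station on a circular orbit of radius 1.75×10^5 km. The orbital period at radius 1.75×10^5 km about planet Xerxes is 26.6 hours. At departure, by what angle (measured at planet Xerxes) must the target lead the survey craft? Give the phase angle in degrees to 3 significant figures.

From Kepler's third law T² = 4π²r³/μ at r = 1.75×10^5 km, T = 26.6 hours = 26.6 × 3600 s = 95760 s: μ = 4π²r³/T² = 2.30731×10^7 km³/s².
Transfer-ellipse semi-major axis a_t = (r₁ + r₂)/2 = (89600 + 1.750×10^5)/2 = 1.323×10^5 km.
The half-period of the transfer ellipse is t = π√(a_t³/μ) = 31470 s.
The target's mean motion on its circular orbit is ω₂ = √(μ/r₂³) = 6.561×10^-5 rad/s.
Angle swept by the target during transfer: ω₂·t = 2.065 rad = 118.3°.
Arrival is 180° from departure on the ellipse, so φ = 180° − 118.3° = 61.7°.

φ = 61.7°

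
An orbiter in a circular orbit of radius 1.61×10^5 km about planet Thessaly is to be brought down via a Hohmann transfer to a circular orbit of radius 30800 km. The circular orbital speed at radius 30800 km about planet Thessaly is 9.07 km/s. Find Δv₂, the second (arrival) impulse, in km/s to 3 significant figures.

From the circular-orbit relation v² = μ/r at r = 30800 km: μ = v²r = (9.07)² × 30800 = 2.53376×10^6 km³/s².
The Hohmann ellipse has a_t = (r₁ + r₂)/2 = 95900 km.
Circular speed at r = 30800 km: v_c = √(μ/r) = 9.0700 km/s.
Vis-viva on the transfer ellipse at r = 30800 km gives v_t = √[μ(2/r − 1/a_t)] = 11.752 km/s.
Δv₂ = |v_t − v_c| = |11.752 − 9.0700| = 2.682 km/s.

Δv₂ = 2.68 km/s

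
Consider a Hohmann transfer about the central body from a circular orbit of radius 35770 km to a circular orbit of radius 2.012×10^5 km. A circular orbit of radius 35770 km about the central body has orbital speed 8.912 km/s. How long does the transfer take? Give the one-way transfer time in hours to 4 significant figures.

t = 21.12 hours

From the circular-orbit relation v² = μ/r at r = 35770 km: μ = v²r = (8.912)² × 35770 = 2.84099×10^6 km³/s².
Semi-major axis of the transfer orbit: a_t = (35770 + 2.012×10^5)/2 = 1.18485×10^5 km.
By Kepler's third law the transfer-orbit period is T = 2π√(a_t³/μ), so t = T/2 = 76020 s.
Converting: 76020 s ÷ 3600 s/hour = 21.12 hours.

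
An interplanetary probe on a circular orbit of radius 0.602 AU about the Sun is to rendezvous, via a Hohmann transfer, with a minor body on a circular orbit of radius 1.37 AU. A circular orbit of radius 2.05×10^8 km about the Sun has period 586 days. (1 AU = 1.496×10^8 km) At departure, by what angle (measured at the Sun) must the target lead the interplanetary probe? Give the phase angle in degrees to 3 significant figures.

From Kepler's third law T² = 4π²r³/μ at r = 2.05×10^8 km, T = 586 days = 586 × 86400 s = 5.06304×10^7 s: μ = 4π²r³/T² = 1.32678×10^11 km³/s².
In km: r₁ = 0.602 × 1.496×10^8 = 9.00592×10^7 km; r₂ = 1.37 × 1.496×10^8 = 2.04952×10^8 km.
The Hohmann ellipse has a_t = (r₁ + r₂)/2 = 1.475056×10^8 km.
Transfer time t = π√(a_t³/μ) = 1.5451×10^7 s.
Target angular speed ω₂ = √(μ/r₂³) = 1.2414×10^-7 rad/s.
Angle swept by the target during transfer: ω₂·t = 1.918 rad = 109.9°.
The interplanetary probe traverses 180° on the transfer ellipse, so the target must lead by 180° − 109.9° = 70.1°.

φ = 70.1°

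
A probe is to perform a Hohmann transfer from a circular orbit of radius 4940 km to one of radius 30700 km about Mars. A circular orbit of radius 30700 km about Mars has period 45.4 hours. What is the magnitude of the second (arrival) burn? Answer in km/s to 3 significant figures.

From Kepler's third law T² = 4π²r³/μ at r = 30700 km, T = 45.4 hours = 45.4 × 3600 s = 1.6344×10^5 s: μ = 4π²r³/T² = 42762.0 km³/s².
Semi-major axis of the transfer orbit: a_t = (4940 + 30700)/2 = 17820 km.
On the circular orbit at r = 30700 km, v_c = √(μ/r) = 1.1802 km/s.
Transfer-orbit speed at the same r (vis-viva, a = a_t): v_t = √[μ(2/r − 1/a_t)] = 0.62140 km/s.
Δv₂ = |v_t − v_c| = |0.62140 − 1.1802| = 0.5588 km/s.

Δv₂ = 0.559 km/s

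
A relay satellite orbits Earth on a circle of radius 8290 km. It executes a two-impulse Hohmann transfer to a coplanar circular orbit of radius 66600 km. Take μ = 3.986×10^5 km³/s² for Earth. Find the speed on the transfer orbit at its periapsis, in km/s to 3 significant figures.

Transfer-ellipse semi-major axis a_t = (r₁ + r₂)/2 = (8290 + 66600)/2 = 37445 km.
The periapsis of the transfer ellipse is at r = 8290 km.
From the vis-viva equation, v = √[μ(2/r − 1/a_t)] = 9.248 km/s.

v = 9.25 km/s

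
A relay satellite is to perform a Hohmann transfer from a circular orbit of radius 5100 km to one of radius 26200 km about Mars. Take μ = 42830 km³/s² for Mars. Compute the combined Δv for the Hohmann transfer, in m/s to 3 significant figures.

Semi-major axis of the transfer orbit: a_t = (5100 + 26200)/2 = 15650 km.
Circular speed at r₁: v₁ = √(μ/r₁) = √(42830/5100) = 2.89794 km/s.
On the transfer ellipse at r₁, v² = μ(2/r − 1/a) gives v_p = √[μ(2/r₁ − 1/a_t)] = 3.74958 km/s.
First burn Δv₁ = |v_p − v₁| = 0.8516 km/s.
At r₂, v₂ = √(μ/r₂) = 1.2786 km/s.
Transfer-orbit speed at r₂: v_a = √[μ(2/r₂ − 1/a_t)] = 0.72988 km/s.
Second burn Δv₂ = |v₂ − v_a| = 0.5487 km/s.
Δv = Δv₁ + Δv₂ = 0.8516 + 0.5487 = 1.400 km/s.

Δv = 1400 m/s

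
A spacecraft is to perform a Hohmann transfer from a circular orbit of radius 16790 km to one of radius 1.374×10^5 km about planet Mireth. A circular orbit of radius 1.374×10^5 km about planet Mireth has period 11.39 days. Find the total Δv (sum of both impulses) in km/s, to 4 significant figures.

From Kepler's third law T² = 4π²r³/μ at r = 1.374×10^5 km, T = 11.39 days = 11.39 × 86400 s = 9.84096×10^5 s: μ = 4π²r³/T² = 1.05741×10^5 km³/s².
Transfer-ellipse semi-major axis a_t = (r₁ + r₂)/2 = (16790 + 1.374×10^5)/2 = 77095 km.
Circular speed at r₁: v₁ = √(μ/r₁) = √(1.05741×10^5/16790) = 2.5096 km/s.
On the transfer ellipse at r₁, vis-viva equation gives v_p = √[μ(2/r₁ − 1/a_t)] = 3.3503 km/s.
First burn Δv₁ = |v_p − v₁| = 0.8407 km/s.
At r₂, v₂ = √(μ/r₂) = 0.8773 km/s.
Transfer-orbit speed at r₂: v_a = √[μ(2/r₂ − 1/a_t)] = 0.4094 km/s.
Second burn Δv₂ = |v₂ − v_a| = 0.4679 km/s.
Δv = Δv₁ + Δv₂ = 0.8407 + 0.4679 = 1.309 km/s.

Δv = 1.309 km/s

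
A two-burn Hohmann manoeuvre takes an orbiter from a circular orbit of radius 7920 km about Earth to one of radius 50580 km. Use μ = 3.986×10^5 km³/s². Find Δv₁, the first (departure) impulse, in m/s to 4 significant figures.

Transfer-ellipse semi-major axis a_t = (r₁ + r₂)/2 = (7920 + 50580)/2 = 29250 km.
Circular speed at r = 7920 km: v_c = √(μ/r) = 7.094 km/s.
Transfer-orbit speed at the same r (vis-viva, a = a_t): v_t = √[μ(2/r − 1/a_t)] = 9.329 km/s.
Δv₁ = |v_t − v_c| = |9.329 − 7.094| = 2.235 km/s.

Δv₁ = 2235 m/s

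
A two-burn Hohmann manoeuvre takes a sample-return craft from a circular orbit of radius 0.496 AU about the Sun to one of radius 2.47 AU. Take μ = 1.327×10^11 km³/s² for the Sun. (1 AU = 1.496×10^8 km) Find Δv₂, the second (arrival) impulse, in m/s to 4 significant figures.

In km: r₁ = 0.496 × 1.496×10^8 = 7.42016×10^7 km; r₂ = 2.47 × 1.496×10^8 = 3.69512×10^8 km.
Transfer-ellipse semi-major axis a_t = (r₁ + r₂)/2 = (7.42016×10^7 + 3.69512×10^8)/2 = 2.218568×10^8 km.
Circular speed at r = 3.69512×10^8 km: v_c = √(μ/r) = 18.951 km/s.
Vis-viva on the transfer ellipse at r = 3.69512×10^8 km gives v_t = √[μ(2/r − 1/a_t)] = 10.960 km/s.
Δv₂ = |v_t − v_c| = |10.960 − 18.951| = 7.991 km/s.

Δv₂ = 7991 m/s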